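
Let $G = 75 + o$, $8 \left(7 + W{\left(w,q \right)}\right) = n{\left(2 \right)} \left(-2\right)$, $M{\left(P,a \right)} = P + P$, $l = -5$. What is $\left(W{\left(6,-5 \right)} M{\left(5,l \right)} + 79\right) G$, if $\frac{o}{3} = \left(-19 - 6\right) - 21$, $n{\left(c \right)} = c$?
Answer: $-252$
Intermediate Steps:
$o = -138$ ($o = 3 \left(\left(-19 - 6\right) - 21\right) = 3 \left(-25 - 21\right) = 3 \left(-46\right) = -138$)
$M{\left(P,a \right)} = 2 P$
$W{\left(w,q \right)} = - \frac{15}{2}$ ($W{\left(w,q \right)} = -7 + \frac{2 \left(-2\right)}{8} = -7 + \frac{1}{8} \left(-4\right) = -7 - \frac{1}{2} = - \frac{15}{2}$)
$G = -63$ ($G = 75 - 138 = -63$)
$\left(W{\left(6,-5 \right)} M{\left(5,l \right)} + 79\right) G = \left(- \frac{15 \cdot 2 \cdot 5}{2} + 79\right) \left(-63\right) = \left(\left(- \frac{15}{2}\right) 10 + 79\right) \left(-63\right) = \left(-75 + 79\right) \left(-63\right) = 4 \left(-63\right) = -252$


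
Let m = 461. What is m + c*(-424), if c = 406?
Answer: -171683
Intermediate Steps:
m + c*(-424) = 461 + 406*(-424) = 461 - 172144 = -171683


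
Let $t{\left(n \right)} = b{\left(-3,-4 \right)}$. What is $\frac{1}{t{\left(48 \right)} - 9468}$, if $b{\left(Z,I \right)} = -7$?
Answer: $- \frac{1}{9475} \approx -0.00010554$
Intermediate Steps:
$t{\left(n \right)} = -7$
$\frac{1}{t{\left(48 \right)} - 9468} = \frac{1}{-7 - 9468} = \frac{1}{-9475} = - \frac{1}{9475}$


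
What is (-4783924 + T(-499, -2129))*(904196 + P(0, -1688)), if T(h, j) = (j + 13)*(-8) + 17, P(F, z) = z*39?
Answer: -3996463582356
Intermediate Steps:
P(F, z) = 39*z
T(h, j) = -87 - 8*j (T(h, j) = (13 + j)*(-8) + 17 = (-104 - 8*j) + 17 = -87 - 8*j)
(-4783924 + T(-499, -2129))*(904196 + P(0, -1688)) = (-4783924 + (-87 - 8*(-2129)))*(904196 + 39*(-1688)) = (-4783924 + (-87 + 17032))*(904196 - 65832) = (-4783924 + 16945)*838364 = -4766979*838364 = -3996463582356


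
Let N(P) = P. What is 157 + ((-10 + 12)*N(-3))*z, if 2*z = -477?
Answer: 1588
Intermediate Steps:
z = -477/2 (z = (½)*(-477) = -477/2 ≈ -238.50)
157 + ((-10 + 12)*N(-3))*z = 157 + ((-10 + 12)*(-3))*(-477/2) = 157 + (2*(-3))*(-477/2) = 157 - 6*(-477/2) = 157 + 1431 = 1588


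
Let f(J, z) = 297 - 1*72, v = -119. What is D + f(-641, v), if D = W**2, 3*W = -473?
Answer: 225754/9 ≈ 25084.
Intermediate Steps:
W = -473/3 (W = (1/3)*(-473) = -473/3 ≈ -157.67)
f(J, z) = 225 (f(J, z) = 297 - 72 = 225)
D = 223729/9 (D = (-473/3)**2 = 223729/9 ≈ 24859.)
D + f(-641, v) = 223729/9 + 225 = 225754/9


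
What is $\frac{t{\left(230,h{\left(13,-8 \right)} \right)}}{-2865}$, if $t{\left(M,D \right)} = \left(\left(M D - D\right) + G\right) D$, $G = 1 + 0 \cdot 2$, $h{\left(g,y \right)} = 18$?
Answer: $- \frac{24738}{955} \approx -25.904$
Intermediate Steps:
$G = 1$ ($G = 1 + 0 = 1$)
$t{\left(M,D \right)} = D \left(1 - D + D M\right)$ ($t{\left(M,D \right)} = \left(\left(M D - D\right) + 1\right) D = \left(\left(D M - D\right) + 1\right) D = \left(\left(- D + D M\right) + 1\right) D = \left(1 - D + D M\right) D = D \left(1 - D + D M\right)$)
$\frac{t{\left(230,h{\left(13,-8 \right)} \right)}}{-2865} = \frac{18 \left(1 - 18 + 18 \cdot 230\right)}{-2865} = 18 \left(1 - 18 + 4140\right) \left(- \frac{1}{2865}\right) = 18 \cdot 4123 \left(- \frac{1}{2865}\right) = 74214 \left(- \frac{1}{2865}\right) = - \frac{24738}{955}$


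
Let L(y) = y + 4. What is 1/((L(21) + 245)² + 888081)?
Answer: 1/960981 ≈ 1.0406e-6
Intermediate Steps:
L(y) = 4 + y
1/((L(21) + 245)² + 888081) = 1/(((4 + 21) + 245)² + 888081) = 1/((25 + 245)² + 888081) = 1/(270² + 888081) = 1/(72900 + 888081) = 1/960981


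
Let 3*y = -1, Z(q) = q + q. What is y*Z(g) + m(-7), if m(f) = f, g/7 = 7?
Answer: -119/3 ≈ -39.667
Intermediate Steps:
g = 49 (g = 7*7 = 49)
Z(q) = 2*q
y = -1/3 (y = (1/3)*(-1) = -1/3 ≈ -0.33333)
y*Z(g) + m(-7) = -2*49/3 - 7 = -1/3*98 - 7 = -98/3 - 7 = -119/3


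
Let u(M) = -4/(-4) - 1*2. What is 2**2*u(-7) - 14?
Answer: -18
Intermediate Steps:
u(M) = -1 (u(M) = -4*(-1/4) - 2 = 1 - 2 = -1)
2**2*u(-7) - 14 = 2**2*(-1) - 14 = 4*(-1) - 14 = -4 - 14 = -18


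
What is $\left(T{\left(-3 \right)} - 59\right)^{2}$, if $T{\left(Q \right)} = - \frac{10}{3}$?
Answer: $\frac{34969}{9} \approx 3885.4$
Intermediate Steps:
$T{\left(Q \right)} = - \frac{10}{3}$ ($T{\left(Q \right)} = \left(-10\right) \frac{1}{3} = - \frac{10}{3}$)
$\left(T{\left(-3 \right)} - 59\right)^{2} = \left(- \frac{10}{3} - 59\right)^{2} = \left(- \frac{187}{3}\right)^{2} = \frac{34969}{9}$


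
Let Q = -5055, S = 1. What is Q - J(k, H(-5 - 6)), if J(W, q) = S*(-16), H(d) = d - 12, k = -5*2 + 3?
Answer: -5039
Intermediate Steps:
k = -7 (k = -10 + 3 = -7)
H(d) = -12 + d
J(W, q) = -16 (J(W, q) = 1*(-16) = -16)
Q - J(k, H(-5 - 6)) = -5055 - 1*(-16) = -5055 + 16 = -5039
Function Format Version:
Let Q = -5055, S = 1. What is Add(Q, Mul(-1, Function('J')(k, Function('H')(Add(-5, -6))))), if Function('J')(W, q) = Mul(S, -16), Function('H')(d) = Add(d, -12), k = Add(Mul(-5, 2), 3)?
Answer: -5039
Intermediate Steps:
k = -7 (k = Add(-10, 3) = -7)
Function('H')(d) = Add(-12, d)
Function('J')(W, q) = -16 (Function('J')(W, q) = Mul(1, -16) = -16)
Add(Q, Mul(-1, Function('J')(k, Function('H')(Add(-5, -6))))) = Add(-5055, Mul(-1, -16)) = Add(-5055, 16) = -5039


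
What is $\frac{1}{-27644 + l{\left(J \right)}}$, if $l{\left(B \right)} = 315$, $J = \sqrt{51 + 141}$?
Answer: $- \frac{1}{27329} \approx -3.6591 \cdot 10^{-5}$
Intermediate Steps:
$J = 8 \sqrt{3}$ ($J = \sqrt{192} = 8 \sqrt{3} \approx 13.856$)
$\frac{1}{-27644 + l{\left(J \right)}} = \frac{1}{-27644 + 315} = \frac{1}{-27329} = - \frac{1}{27329}$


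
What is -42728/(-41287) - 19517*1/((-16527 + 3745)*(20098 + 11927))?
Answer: 17491237002779/16900567148850 ≈ 1.0350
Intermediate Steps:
-42728/(-41287) - 19517*1/((-16527 + 3745)*(20098 + 11927)) = -42728*(-1/41287) - 19517/((-12782*32025)) = 42728/41287 - 19517/(-409343550) = 42728/41287 - 19517*(-1/409343550) = 42728/41287 + 19517/409343550 = 17491237002779/16900567148850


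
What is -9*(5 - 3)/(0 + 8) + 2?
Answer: -¼ ≈ -0.25000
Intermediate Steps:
-9*(5 - 3)/(0 + 8) + 2 = -18/8 + 2 = -9*¼ + 2 = -9/4 + 2 = -¼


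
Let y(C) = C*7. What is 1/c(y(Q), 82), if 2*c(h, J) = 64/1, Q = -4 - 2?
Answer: 1/32 ≈ 0.031250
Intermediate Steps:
Q = -6
y(C) = 7*C
c(h, J) = 32 (c(h, J) = (64/1)/2 = (64*1)/2 = (1/2)*64 = 32)
1/c(y(Q), 82) = 1/32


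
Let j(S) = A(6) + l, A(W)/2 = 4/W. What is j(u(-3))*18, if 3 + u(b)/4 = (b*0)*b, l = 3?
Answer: 78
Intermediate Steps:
A(W) = 8/W (A(W) = 2*(4/W) = 8/W)
u(b) = -12 (u(b) = -12 + 4*((b*0)*b) = -12 + 4*(0*b) = -12 + 4*0 = -12 + 0 = -12)
j(S) = 13/3 (j(S) = 8/6 + 3 = 8*(⅙) + 3 = 4/3 + 3 = 13/3)
j(u(-3))*18 = (13/3)*18 = 78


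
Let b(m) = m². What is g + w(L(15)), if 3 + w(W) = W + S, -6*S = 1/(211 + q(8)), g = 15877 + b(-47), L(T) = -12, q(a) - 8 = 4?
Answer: 24178997/1338 ≈ 18071.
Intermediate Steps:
q(a) = 12 (q(a) = 8 + 4 = 12)
g = 18086 (g = 15877 + (-47)² = 15877 + 2209 = 18086)
S = -1/1338 (S = -1/(6*(211 + 12)) = -⅙/223 = -⅙*1/223 = -1/1338 ≈ -0.00074738)
w(W) = -4015/1338 + W (w(W) = -3 + (W - 1/1338) = -3 + (-1/1338 + W) = -4015/1338 + W)
g + w(L(15)) = 18086 + (-4015/1338 - 12) = 18086 - 20071/1338 = 24178997/1338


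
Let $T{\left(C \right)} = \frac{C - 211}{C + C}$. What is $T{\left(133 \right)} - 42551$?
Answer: $- \frac{5659322}{133} \approx -42551.0$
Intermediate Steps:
$T{\left(C \right)} = \frac{-211 + C}{2 C}$
$T{\left(133 \right)} - 42551 = \frac{-211 + 133}{2 \cdot 133} - 42551 = \frac{1}{2} \cdot \frac{1}{133} \left(-78\right) - 42551 = - \frac{39}{133} - 42551 = - \frac{5659322}{133}$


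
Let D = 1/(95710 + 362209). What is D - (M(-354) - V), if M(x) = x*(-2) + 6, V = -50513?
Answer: -23457816612/457919 ≈ -51227.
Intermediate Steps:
M(x) = 6 - 2*x (M(x) = -2*x + 6 = 6 - 2*x)
D = 1/457919 ≈ 2.1838e-6
D - (M(-354) - V) = 1/457919 - ((6 - 2*(-354)) - 1*(-50513)) = 1/457919 - ((6 + 708) + 50513) = 1/457919 - (714 + 50513) = 1/457919 - 1*51227 = 1/457919 - 51227 = -23457816612/457919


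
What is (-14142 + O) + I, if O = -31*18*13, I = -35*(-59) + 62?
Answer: -19269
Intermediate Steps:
I = 2127 (I = 2065 + 62 = 2127)
O = -7254 (O = -558*13 = -7254)
(-14142 + O) + I = (-14142 - 7254) + 2127 = -21396 + 2127 = -19269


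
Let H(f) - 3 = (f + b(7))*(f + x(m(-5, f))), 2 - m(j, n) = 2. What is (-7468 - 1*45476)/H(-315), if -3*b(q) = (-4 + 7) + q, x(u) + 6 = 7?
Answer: -158832/299879 ≈ -0.52965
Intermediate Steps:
m(j, n) = 0 (m(j, n) = 2 - 1*2 = 2 - 2 = 0)
x(u) = 1 (x(u) = -6 + 7 = 1)
b(q) = -1 - q/3 (b(q) = -((-4 + 7) + q)/3 = -(3 + q)/3 = -1 - q/3)
H(f) = 3 + (1 + f)*(-10/3 + f) (H(f) = 3 + (f + (-1 - 1/3*7))*(f + 1) = 3 + (f + (-1 - 7/3))*(1 + f) = 3 + (f - 10/3)*(1 + f) = 3 + (-10/3 + f)*(1 + f) = 3 + (1 + f)*(-10/3 + f))
(-7468 - 1*45476)/H(-315) = (-7468 - 1*45476)/(-1/3 + (-315)**2 - 7/3*(-315)) = (-7468 - 45476)/(-1/3 + 99225 + 735) = -52944/299879/3 = -52944*3/299879 = -158832/299879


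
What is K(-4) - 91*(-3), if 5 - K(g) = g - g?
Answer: 278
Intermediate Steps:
K(g) = 5 (K(g) = 5 - (g - g) = 5 - 1*0 = 5 + 0 = 5)
K(-4) - 91*(-3) = 5 - 91*(-3) = 5 + 273 = 278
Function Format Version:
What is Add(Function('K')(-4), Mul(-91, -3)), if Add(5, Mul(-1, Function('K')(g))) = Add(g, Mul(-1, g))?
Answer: 278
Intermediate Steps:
Function('K')(g) = 5 (Function('K')(g) = Add(5, Mul(-1, Add(g, Mul(-1, g)))) = Add(5, Mul(-1, 0)) = Add(5, 0) = 5)
Add(Function('K')(-4), Mul(-91, -3)) = Add(5, Mul(-91, -3)) = Add(5, 273) = 278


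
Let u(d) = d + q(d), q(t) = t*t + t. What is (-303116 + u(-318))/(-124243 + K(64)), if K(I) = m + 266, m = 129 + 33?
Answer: 202628/123815 ≈ 1.6365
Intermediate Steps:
m = 162
q(t) = t + t² (q(t) = t² + t = t + t²)
u(d) = d + d*(1 + d)
K(I) = 428 (K(I) = 162 + 266 = 428)
(-303116 + u(-318))/(-124243 + K(64)) = (-303116 - 318*(2 - 318))/(-124243 + 428) = (-303116 - 318*(-316))/(-123815) = (-303116 + 100488)*(-1/123815) = -202628*(-1/123815) = 202628/123815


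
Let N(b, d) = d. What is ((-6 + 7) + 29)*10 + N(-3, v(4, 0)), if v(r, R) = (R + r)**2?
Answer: 316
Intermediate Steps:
((-6 + 7) + 29)*10 + N(-3, v(4, 0)) = ((-6 + 7) + 29)*10 + (0 + 4)**2 = (1 + 29)*10 + 4**2 = 30*10 + 16 = 300 + 16 = 316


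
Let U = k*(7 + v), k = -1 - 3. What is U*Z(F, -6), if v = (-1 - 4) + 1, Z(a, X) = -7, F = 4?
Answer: 84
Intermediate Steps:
k = -4
v = -4 (v = -5 + 1 = -4)
U = -12 (U = -4*(7 - 4) = -4*3 = -12)
U*Z(F, -6) = -12*(-7) = 84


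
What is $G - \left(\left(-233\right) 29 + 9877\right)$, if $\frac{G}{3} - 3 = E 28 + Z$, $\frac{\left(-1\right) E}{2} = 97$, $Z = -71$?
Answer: $-19620$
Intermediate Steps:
$E = -194$ ($E = \left(-2\right) 97 = -194$)
$G = -16500$ ($G = 9 + 3 \left(\left(-194\right) 28 - 71\right) = 9 + 3 \left(-5432 - 71\right) = 9 + 3 \left(-5503\right) = 9 - 16509 = -16500$)
$G - \left(\left(-233\right) 29 + 9877\right) = -16500 - \left(\left(-233\right) 29 + 9877\right) = -16500 - \left(-6757 + 9877\right) = -16500 - 3120 = -19620$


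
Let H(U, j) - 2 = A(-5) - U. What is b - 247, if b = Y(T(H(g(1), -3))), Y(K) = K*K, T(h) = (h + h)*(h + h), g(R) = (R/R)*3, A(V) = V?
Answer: 20489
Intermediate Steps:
g(R) = 3 (g(R) = 1*3 = 3)
H(U, j) = -3 - U (H(U, j) = 2 + (-5 - U) = -3 - U)
T(h) = 4*h**2 (T(h) = (2*h)*(2*h) = 4*h**2)
Y(K) = K**2
b = 20736 (b = (4*(-3 - 1*3)**2)**2 = (4*(-3 - 3)**2)**2 = (4*(-6)**2)**2 = (4*36)**2 = 144**2 = 20736)
b - 247 = 20736 - 247 = 20489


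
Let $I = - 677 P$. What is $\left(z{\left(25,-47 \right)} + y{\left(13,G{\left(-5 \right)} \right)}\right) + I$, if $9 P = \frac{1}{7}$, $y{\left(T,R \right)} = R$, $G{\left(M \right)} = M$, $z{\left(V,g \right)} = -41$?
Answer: $- \frac{3575}{63} \approx -56.746$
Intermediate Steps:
$P = \frac{1}{63}$ ($P = \frac{1}{9 \cdot 7} = \frac{1}{9} \cdot \frac{1}{7} = \frac{1}{63} \approx 0.015873$)
$I = - \frac{677}{63}$ ($I = \left(-677\right) \frac{1}{63} = - \frac{677}{63} \approx -10.746$)
$\left(z{\left(25,-47 \right)} + y{\left(13,G{\left(-5 \right)} \right)}\right) + I = \left(-41 - 5\right) - \frac{677}{63} = -46 - \frac{677}{63} = - \frac{3575}{63}$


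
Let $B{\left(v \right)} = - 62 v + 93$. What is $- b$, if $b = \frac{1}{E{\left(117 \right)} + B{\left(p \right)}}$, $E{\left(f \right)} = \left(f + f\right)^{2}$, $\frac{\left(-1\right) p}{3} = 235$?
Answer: $- \frac{1}{98559} \approx -1.0146 \cdot 10^{-5}$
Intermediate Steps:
$p = -705$ ($p = \left(-3\right) 235 = -705$)
$E{\left(f \right)} = 4 f^{2}$ ($E{\left(f \right)} = \left(2 f\right)^{2} = 4 f^{2}$)
$B{\left(v \right)} = 93 - 62 v$
$b = \frac{1}{98559}$ ($b = \frac{1}{4 \cdot 117^{2} + \left(93 - -43710\right)} = \frac{1}{4 \cdot 13689 + \left(93 + 43710\right)} = \frac{1}{54756 + 43803} = \frac{1}{98559} \approx 1.0146 \cdot 10^{-5}$)
$- b = \left(-1\right) \frac{1}{98559} = - \frac{1}{98559}$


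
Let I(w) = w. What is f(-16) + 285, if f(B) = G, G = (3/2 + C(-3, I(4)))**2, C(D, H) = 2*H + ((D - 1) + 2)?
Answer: 1365/4 ≈ 341.25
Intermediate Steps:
C(D, H) = 1 + D + 2*H (C(D, H) = 2*H + ((-1 + D) + 2) = 2*H + (1 + D) = 1 + D + 2*H)
G = 225/4 (G = (3/2 + (1 - 3 + 2*4))**2 = (3*(1/2) + (1 - 3 + 8))**2 = (3/2 + 6)**2 = (15/2)**2 = 225/4 ≈ 56.250)
f(B) = 225/4
f(-16) + 285 = 225/4 + 285 = 1365/4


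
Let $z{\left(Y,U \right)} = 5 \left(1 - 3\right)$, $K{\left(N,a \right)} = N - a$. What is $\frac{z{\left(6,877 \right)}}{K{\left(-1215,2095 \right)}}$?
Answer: $\frac{1}{331} \approx 0.0030211$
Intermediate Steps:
$z{\left(Y,U \right)} = -10$ ($z{\left(Y,U \right)} = 5 \left(-2\right) = -10$)
$\frac{z{\left(6,877 \right)}}{K{\left(-1215,2095 \right)}} = - \frac{10}{-1215 - 2095} = - \frac{10}{-3310} = \left(-10\right) \left(- \frac{1}{3310}\right) = \frac{1}{331}$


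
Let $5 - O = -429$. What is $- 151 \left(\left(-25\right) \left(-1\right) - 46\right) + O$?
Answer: $3605$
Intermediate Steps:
$O = 434$ ($O = 5 - -429 = 5 + 429 = 434$)
$- 151 \left(\left(-25\right) \left(-1\right) - 46\right) + O = - 151 \left(\left(-25\right) \left(-1\right) - 46\right) + 434 = - 151 \left(25 - 46\right) + 434 = \left(-151\right) \left(-21\right) + 434 = 3171 + 434 = 3605$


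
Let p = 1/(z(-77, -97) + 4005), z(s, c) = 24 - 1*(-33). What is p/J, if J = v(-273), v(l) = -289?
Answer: -1/1173918 ≈ -8.5185e-7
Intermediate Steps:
J = -289
z(s, c) = 57 (z(s, c) = 24 + 33 = 57)
p = 1/4062 (p = 1/(57 + 4005) = 1/4062 ≈ 0.00024618)
p/J = (1/4062)/(-289) = (1/4062)*(-1/289) = -1/1173918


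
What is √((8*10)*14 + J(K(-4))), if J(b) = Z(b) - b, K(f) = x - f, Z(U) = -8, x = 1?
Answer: 3*√123 ≈ 33.272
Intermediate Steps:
K(f) = 1 - f
J(b) = -8 - b
√((8*10)*14 + J(K(-4))) = √((8*10)*14 + (-8 - (1 - 1*(-4)))) = √(80*14 + (-8 - (1 + 4))) = √(1120 + (-8 - 1*5)) = √(1120 + (-8 - 5)) = √(1120 - 13) = √1107 = 3*√123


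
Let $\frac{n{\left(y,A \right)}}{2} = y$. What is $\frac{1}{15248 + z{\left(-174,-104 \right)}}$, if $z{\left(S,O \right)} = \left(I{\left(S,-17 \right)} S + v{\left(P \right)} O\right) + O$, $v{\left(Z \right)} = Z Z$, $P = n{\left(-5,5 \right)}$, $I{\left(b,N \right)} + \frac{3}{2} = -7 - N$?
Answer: $\frac{1}{3265} \approx 0.00030628$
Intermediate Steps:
$I{\left(b,N \right)} = - \frac{17}{2} - N$ ($I{\left(b,N \right)} = - \frac{3}{2} - \left(7 + N\right) = - \frac{17}{2} - N$)
$n{\left(y,A \right)} = 2 y$
$P = -10$ ($P = 2 \left(-5\right) = -10$)
$v{\left(Z \right)} = Z^{2}$
$z{\left(S,O \right)} = 101 O + \frac{17 S}{2}$ ($z{\left(S,O \right)} = \left(\left(- \frac{17}{2} - -17\right) S + \left(-10\right)^{2} O\right) + O = \left(\left(- \frac{17}{2} + 17\right) S + 100 O\right) + O = \left(\frac{17 S}{2} + 100 O\right) + O = \left(100 O + \frac{17 S}{2}\right) + O = 101 O + \frac{17 S}{2}$)
$\frac{1}{15248 + z{\left(-174,-104 \right)}} = \frac{1}{15248 + \left(101 \left(-104\right) + \frac{17}{2} \left(-174\right)\right)} = \frac{1}{15248 - 11983} = \frac{1}{3265}$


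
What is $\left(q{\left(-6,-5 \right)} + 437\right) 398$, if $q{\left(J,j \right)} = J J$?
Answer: $188254$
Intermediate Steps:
$q{\left(J,j \right)} = J^{2}$
$\left(q{\left(-6,-5 \right)} + 437\right) 398 = \left(\left(-6\right)^{2} + 437\right) 398 = \left(36 + 437\right) 398 = 473 \cdot 398 = 188254$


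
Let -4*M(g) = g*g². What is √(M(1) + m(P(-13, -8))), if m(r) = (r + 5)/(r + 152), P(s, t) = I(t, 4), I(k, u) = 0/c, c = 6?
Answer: I*√1254/76 ≈ 0.46595*I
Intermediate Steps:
I(k, u) = 0 (I(k, u) = 0/6 = 0*(⅙) = 0)
M(g) = -g³/4 (M(g) = -g*g²/4 = -g³/4)
P(s, t) = 0
m(r) = (5 + r)/(152 + r)
√(M(1) + m(P(-13, -8))) = √(-¼*1³ + (5 + 0)/(152 + 0)) = √(-¼*1 + 5/152) = √(-¼ + (1/152)*5) = √(-¼ + 5/152) = √(-33/152) = I*√1254/76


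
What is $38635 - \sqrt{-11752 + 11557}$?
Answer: $38635 - i \sqrt{195} \approx 38635.0 - 13.964 i$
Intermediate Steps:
$38635 - \sqrt{-11752 + 11557} = 38635 - \sqrt{-195} = 38635 - i \sqrt{195}$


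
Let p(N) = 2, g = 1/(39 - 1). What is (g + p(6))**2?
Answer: 5929/1444 ≈ 4.1060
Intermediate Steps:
g = 1/38 ≈ 0.026316
(g + p(6))**2 = (1/38 + 2)**2 = (77/38)**2 = 5929/1444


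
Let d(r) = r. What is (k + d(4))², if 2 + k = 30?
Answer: 1024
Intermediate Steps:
k = 28 (k = -2 + 30 = 28)
(k + d(4))² = (28 + 4)² = 32² = 1024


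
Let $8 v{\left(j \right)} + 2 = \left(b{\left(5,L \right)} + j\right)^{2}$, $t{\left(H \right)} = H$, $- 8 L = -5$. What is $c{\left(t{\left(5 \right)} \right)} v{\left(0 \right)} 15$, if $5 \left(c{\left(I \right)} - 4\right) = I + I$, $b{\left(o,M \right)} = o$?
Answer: $\frac{1035}{4} \approx 258.75$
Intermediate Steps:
$L = \frac{5}{8}$ ($L = \left(- \frac{1}{8}\right) \left(-5\right) = \frac{5}{8} \approx 0.625$)
$c{\left(I \right)} = 4 + \frac{2 I}{5}$ ($c{\left(I \right)} = 4 + \frac{I + I}{5} = 4 + \frac{2 I}{5}$)
$v{\left(j \right)} = - \frac{1}{4} + \frac{\left(5 + j\right)^{2}}{8}$
$c{\left(t{\left(5 \right)} \right)} v{\left(0 \right)} 15 = \left(4 + \frac{2}{5} \cdot 5\right) \left(- \frac{1}{4} + \frac{\left(5 + 0\right)^{2}}{8}\right) 15 = \left(4 + 2\right) \left(- \frac{1}{4} + \frac{5^{2}}{8}\right) 15 = 6 \left(- \frac{1}{4} + \frac{1}{8} \cdot 25\right) 15 = 6 \left(- \frac{1}{4} + \frac{25}{8}\right) 15 = 6 \cdot \frac{23}{8} \cdot 15 = \frac{69}{4} \cdot 15 = \frac{1035}{4}$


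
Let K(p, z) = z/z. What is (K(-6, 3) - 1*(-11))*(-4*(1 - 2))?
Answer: 48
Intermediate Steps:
K(p, z) = 1
(K(-6, 3) - 1*(-11))*(-4*(1 - 2)) = (1 - 1*(-11))*(-4*(1 - 2)) = (1 + 11)*(-4*(-1)) = 12*4 = 48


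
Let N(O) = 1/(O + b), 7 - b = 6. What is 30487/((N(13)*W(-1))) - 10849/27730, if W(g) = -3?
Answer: -11835695687/83190 ≈ -1.4227e+5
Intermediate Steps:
b = 1 (b = 7 - 1*6 = 7 - 6 = 1)
N(O) = 1/(1 + O) (N(O) = 1/(O + 1) = 1/(1 + O))
30487/((N(13)*W(-1))) - 10849/27730 = 30487/((-3/(1 + 13))) - 10849/27730 = 30487/((-3/14)) - 10849*1/27730 = 30487/(((1/14)*(-3))) - 10849/27730 = 30487/(-3/14) - 10849/27730 = 30487*(-14/3) - 10849/27730 = -426818/3 - 10849/27730 = -11835695687/83190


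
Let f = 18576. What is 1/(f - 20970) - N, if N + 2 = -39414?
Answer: 94361903/2394 ≈ 39416.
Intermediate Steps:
N = -39416 (N = -2 - 39414 = -39416)
1/(f - 20970) - N = 1/(18576 - 20970) - 1*(-39416) = 1/(-2394) + 39416 = -1/2394 + 39416 = 94361903/2394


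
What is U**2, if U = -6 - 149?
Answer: 24025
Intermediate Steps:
U = -155
U**2 = (-155)**2 = 24025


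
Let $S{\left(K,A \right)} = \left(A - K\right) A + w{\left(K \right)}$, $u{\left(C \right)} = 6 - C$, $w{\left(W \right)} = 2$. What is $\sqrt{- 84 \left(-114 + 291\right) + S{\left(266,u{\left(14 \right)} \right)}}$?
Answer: $i \sqrt{12674} \approx 112.58 i$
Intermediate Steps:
$S{\left(K,A \right)} = 2 + A \left(A - K\right)$ ($S{\left(K,A \right)} = \left(A - K\right) A + 2 = A \left(A - K\right) + 2 = 2 + A \left(A - K\right)$)
$\sqrt{- 84 \left(-114 + 291\right) + S{\left(266,u{\left(14 \right)} \right)}} = \sqrt{- 84 \left(-114 + 291\right) + \left(2 + \left(6 - 14\right)^{2} - \left(6 - 14\right) 266\right)} = \sqrt{\left(-84\right) 177 + \left(2 + \left(6 - 14\right)^{2} - \left(6 - 14\right) 266\right)} = \sqrt{-14868 + \left(2 + \left(-8\right)^{2} - \left(-8\right) 266\right)} = \sqrt{-14868 + \left(2 + 64 + 2128\right)} = \sqrt{-14868 + 2194} = \sqrt{-12674} = i \sqrt{12674}$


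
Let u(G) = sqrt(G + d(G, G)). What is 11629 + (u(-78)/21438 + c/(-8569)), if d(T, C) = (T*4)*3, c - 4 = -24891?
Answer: 2431068/209 + 13*I*sqrt(6)/21438 ≈ 11632.0 + 0.0014854*I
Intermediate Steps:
c = -24887 (c = 4 - 24891 = -24887)
d(T, C) = 12*T (d(T, C) = (4*T)*3 = 12*T)
u(G) = sqrt(13)*sqrt(G) (u(G) = sqrt(G + 12*G) = sqrt(13*G) = sqrt(13)*sqrt(G))
11629 + (u(-78)/21438 + c/(-8569)) = 11629 + ((sqrt(13)*sqrt(-78))/21438 - 24887/(-8569)) = 11629 + ((sqrt(13)*(I*sqrt(78)))*(1/21438) - 24887*(-1/8569)) = 11629 + ((13*I*sqrt(6))*(1/21438) + 607/209) = 11629 + (13*I*sqrt(6)/21438 + 607/209) = 11629 + (607/209 + 13*I*sqrt(6)/21438) = 2431068/209 + 13*I*sqrt(6)/21438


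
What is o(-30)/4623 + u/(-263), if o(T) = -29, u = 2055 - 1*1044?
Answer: -4681480/1215849 ≈ -3.8504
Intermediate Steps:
u = 1011 (u = 2055 - 1044 = 1011)
o(-30)/4623 + u/(-263) = -29/4623 + 1011/(-263) = -29*1/4623 + 1011*(-1/263) = -29/4623 - 1011/263 = -4681480/1215849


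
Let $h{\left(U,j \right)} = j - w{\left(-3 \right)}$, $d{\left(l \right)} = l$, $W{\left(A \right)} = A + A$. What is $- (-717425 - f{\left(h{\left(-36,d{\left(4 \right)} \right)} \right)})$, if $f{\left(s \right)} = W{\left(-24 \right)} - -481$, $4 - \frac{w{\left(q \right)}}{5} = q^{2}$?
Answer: $717858$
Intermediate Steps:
$W{\left(A \right)} = 2 A$
$w{\left(q \right)} = 20 - 5 q^{2}$
$h{\left(U,j \right)} = 25 + j$ ($h{\left(U,j \right)} = j - \left(20 - 5 \left(-3\right)^{2}\right) = j - \left(20 - 45\right) = j - -25 = j + 25 = 25 + j$)
$f{\left(s \right)} = 433$ ($f{\left(s \right)} = 2 \left(-24\right) - -481 = -48 + 481 = 433$)
$- (-717425 - f{\left(h{\left(-36,d{\left(4 \right)} \right)} \right)}) = - (-717425 - 433) = \left(-1\right) \left(-717858\right) = 717858$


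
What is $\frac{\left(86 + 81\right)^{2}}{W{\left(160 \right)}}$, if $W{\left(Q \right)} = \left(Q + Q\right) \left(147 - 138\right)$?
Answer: $\frac{27889}{2880} \approx 9.6837$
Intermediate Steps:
$W{\left(Q \right)} = 18 Q$ ($W{\left(Q \right)} = 2 Q 9 = 18 Q$)
$\frac{\left(86 + 81\right)^{2}}{W{\left(160 \right)}} = \frac{\left(86 + 81\right)^{2}}{18 \cdot 160} = \frac{167^{2}}{2880} = 27889 \cdot \frac{1}{2880} = \frac{27889}{2880}$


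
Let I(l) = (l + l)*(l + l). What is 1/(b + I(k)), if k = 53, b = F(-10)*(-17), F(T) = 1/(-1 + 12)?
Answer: 11/123579 ≈ 8.9012e-5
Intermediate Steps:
F(T) = 1/11
b = -17/11 (b = (1/11)*(-17) = -17/11 ≈ -1.5455)
I(l) = 4*l**2 (I(l) = (2*l)*(2*l) = 4*l**2)
1/(b + I(k)) = 1/(-17/11 + 4*53**2) = 1/(-17/11 + 4*2809) = 1/(-17/11 + 11236) = 1/(123579/11) = 11/123579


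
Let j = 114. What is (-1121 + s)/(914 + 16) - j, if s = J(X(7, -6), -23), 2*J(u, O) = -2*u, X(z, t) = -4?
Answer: -107137/930 ≈ -115.20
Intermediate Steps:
J(u, O) = -u (J(u, O) = (-2*u)/2 = -u)
s = 4 (s = -1*(-4) = 4)
(-1121 + s)/(914 + 16) - j = (-1121 + 4)/(914 + 16) - 1*114 = -1117/930 - 114 = -107137/930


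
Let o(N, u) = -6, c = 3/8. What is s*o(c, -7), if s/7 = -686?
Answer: 28812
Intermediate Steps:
s = -4802 (s = 7*(-686) = -4802)
c = 3/8 (c = 3*(⅛) = 3/8 ≈ 0.37500)
s*o(c, -7) = -4802*(-6) = 28812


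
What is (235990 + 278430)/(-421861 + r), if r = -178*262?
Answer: -514420/468497 ≈ -1.0980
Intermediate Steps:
r = -46636
(235990 + 278430)/(-421861 + r) = (235990 + 278430)/(-421861 - 46636) = 514420/(-468497) = 514420*(-1/468497) = -514420/468497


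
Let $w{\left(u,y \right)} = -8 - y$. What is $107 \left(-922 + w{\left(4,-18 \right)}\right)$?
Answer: $-97584$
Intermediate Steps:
$107 \left(-922 + w{\left(4,-18 \right)}\right) = 107 \left(-922 - -10\right) = 107 \left(-922 + \left(-8 + 18\right)\right) = 107 \left(-922 + 10\right) = 107 \left(-912\right) = -97584$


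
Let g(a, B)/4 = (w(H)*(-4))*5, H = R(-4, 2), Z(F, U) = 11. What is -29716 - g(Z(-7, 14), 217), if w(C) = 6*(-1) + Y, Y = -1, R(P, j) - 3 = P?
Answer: -30276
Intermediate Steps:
R(P, j) = 3 + P
H = -1 (H = 3 - 4 = -1)
w(C) = -7 (w(C) = 6*(-1) - 1 = -6 - 1 = -7)
g(a, B) = 560 (g(a, B) = 4*(-7*(-4)*5) = 4*(28*5) = 4*140 = 560)
-29716 - g(Z(-7, 14), 217) = -29716 - 1*560 = -29716 - 560 = -30276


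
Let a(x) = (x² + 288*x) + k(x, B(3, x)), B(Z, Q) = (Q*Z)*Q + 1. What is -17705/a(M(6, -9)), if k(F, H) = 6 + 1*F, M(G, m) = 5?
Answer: -17705/1476 ≈ -11.995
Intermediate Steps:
B(Z, Q) = 1 + Z*Q² (B(Z, Q) = Z*Q² + 1 = 1 + Z*Q²)
k(F, H) = 6 + F
a(x) = 6 + x² + 289*x (a(x) = (x² + 288*x) + (6 + x) = 6 + x² + 289*x)
-17705/a(M(6, -9)) = -17705/(6 + 5² + 289*5) = -17705/(6 + 25 + 1445) = -17705/1476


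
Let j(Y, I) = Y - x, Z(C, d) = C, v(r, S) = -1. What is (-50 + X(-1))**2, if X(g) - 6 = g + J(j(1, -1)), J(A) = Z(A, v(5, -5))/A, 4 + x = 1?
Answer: 1936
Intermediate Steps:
x = -3 (x = -4 + 1 = -3)
j(Y, I) = 3 + Y (j(Y, I) = Y - 1*(-3) = Y + 3 = 3 + Y)
J(A) = 1 (J(A) = A/A = 1)
X(g) = 7 + g (X(g) = 6 + (g + 1) = 6 + (1 + g) = 7 + g)
(-50 + X(-1))**2 = (-50 + (7 - 1))**2 = (-50 + 6)**2 = (-44)**2 = 1936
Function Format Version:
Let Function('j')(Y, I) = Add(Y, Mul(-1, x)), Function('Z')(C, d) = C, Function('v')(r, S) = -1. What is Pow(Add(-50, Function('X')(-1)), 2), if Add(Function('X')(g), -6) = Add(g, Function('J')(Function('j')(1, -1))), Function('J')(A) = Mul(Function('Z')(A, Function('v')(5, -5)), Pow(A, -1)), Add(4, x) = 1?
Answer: 1936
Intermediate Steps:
x = -3 (x = Add(-4, 1) = -3)
Function('j')(Y, I) = Add(3, Y) (Function('j')(Y, I) = Add(Y, Mul(-1, -3)) = Add(Y, 3) = Add(3, Y))
Function('J')(A) = 1 (Function('J')(A) = Mul(A, Pow(A, -1)) = 1)
Function('X')(g) = Add(7, g) (Function('X')(g) = Add(6, Add(g, 1)) = Add(6, Add(1, g)) = Add(7, g))
Pow(Add(-50, Function('X')(-1)), 2) = Pow(Add(-50, Add(7, -1)), 2) = Pow(Add(-50, 6), 2) = Pow(-44, 2) = 1936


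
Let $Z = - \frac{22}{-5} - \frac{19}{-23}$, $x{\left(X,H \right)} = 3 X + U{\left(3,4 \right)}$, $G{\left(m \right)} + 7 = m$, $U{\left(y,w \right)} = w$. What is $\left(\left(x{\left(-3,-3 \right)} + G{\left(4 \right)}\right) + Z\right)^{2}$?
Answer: $\frac{101761}{13225} \approx 7.6946$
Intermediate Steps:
$G{\left(m \right)} = -7 + m$
$x{\left(X,H \right)} = 4 + 3 X$ ($x{\left(X,H \right)} = 3 X + 4 = 4 + 3 X$)
$Z = \frac{601}{115}$ ($Z = \left(-22\right) \left(- \frac{1}{5}\right) - - \frac{19}{23} = \frac{22}{5} + \frac{19}{23} = \frac{601}{115} \approx 5.2261$)
$\left(\left(x{\left(-3,-3 \right)} + G{\left(4 \right)}\right) + Z\right)^{2} = \left(\left(\left(4 + 3 \left(-3\right)\right) + \left(-7 + 4\right)\right) + \frac{601}{115}\right)^{2} = \left(\left(\left(4 - 9\right) - 3\right) + \frac{601}{115}\right)^{2} = \left(\left(-5 - 3\right) + \frac{601}{115}\right)^{2} = \left(-8 + \frac{601}{115}\right)^{2} = \left(- \frac{319}{115}\right)^{2} = \frac{101761}{13225}$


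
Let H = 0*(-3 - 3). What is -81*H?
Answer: 0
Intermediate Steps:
H = 0 (H = 0*(-6) = 0)
-81*H = -81*0 = 0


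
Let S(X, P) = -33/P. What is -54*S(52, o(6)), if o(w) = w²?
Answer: 99/2 ≈ 49.500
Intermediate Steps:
-54*S(52, o(6)) = -(-1782)/(6²) = -(-1782)/36 = -54*(-11/12) = 99/2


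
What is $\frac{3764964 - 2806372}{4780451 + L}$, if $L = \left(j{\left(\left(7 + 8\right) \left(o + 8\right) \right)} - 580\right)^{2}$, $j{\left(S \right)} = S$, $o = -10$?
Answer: $\frac{958592}{5152551} \approx 0.18604$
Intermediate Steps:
$L = 372100$ ($L = \left(\left(7 + 8\right) \left(-10 + 8\right) - 580\right)^{2} = \left(15 \left(-2\right) - 580\right)^{2} = \left(-30 - 580\right)^{2} = \left(-610\right)^{2} = 372100$)
$\frac{3764964 - 2806372}{4780451 + L} = \frac{3764964 - 2806372}{4780451 + 372100} = \frac{958592}{5152551}$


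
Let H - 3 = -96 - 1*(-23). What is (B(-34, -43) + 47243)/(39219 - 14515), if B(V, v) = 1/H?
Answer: 3307009/1729280 ≈ 1.9124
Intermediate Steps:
H = -70 (H = 3 + (-96 - 1*(-23)) = 3 + (-96 + 23) = 3 - 73 = -70)
B(V, v) = -1/70 (B(V, v) = 1/(-70) = -1/70)
(B(-34, -43) + 47243)/(39219 - 14515) = (-1/70 + 47243)/(39219 - 14515) = (3307009/70)/24704 = (3307009/70)*(1/24704) = 3307009/1729280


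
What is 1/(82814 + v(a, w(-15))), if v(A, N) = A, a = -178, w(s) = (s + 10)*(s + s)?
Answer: 1/82636 ≈ 1.2101e-5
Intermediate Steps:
w(s) = 2*s*(10 + s) (w(s) = (10 + s)*(2*s) = 2*s*(10 + s))
1/(82814 + v(a, w(-15))) = 1/(82814 - 178) = 1/82636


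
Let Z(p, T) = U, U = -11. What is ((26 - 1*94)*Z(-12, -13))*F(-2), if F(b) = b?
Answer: -1496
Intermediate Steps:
Z(p, T) = -11
((26 - 1*94)*Z(-12, -13))*F(-2) = ((26 - 1*94)*(-11))*(-2) = ((26 - 94)*(-11))*(-2) = -68*(-11)*(-2) = 748*(-2) = -1496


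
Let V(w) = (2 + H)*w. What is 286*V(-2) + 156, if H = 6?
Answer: -4420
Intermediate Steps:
V(w) = 8*w (V(w) = (2 + 6)*w = 8*w)
286*V(-2) + 156 = 286*(8*(-2)) + 156 = 286*(-16) + 156 = -4576 + 156 = -4420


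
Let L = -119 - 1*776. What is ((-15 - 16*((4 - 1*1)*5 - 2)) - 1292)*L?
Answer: 1355925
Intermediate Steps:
L = -895 (L = -119 - 776 = -895)
((-15 - 16*((4 - 1*1)*5 - 2)) - 1292)*L = ((-15 - 16*((4 - 1*1)*5 - 2)) - 1292)*(-895) = ((-15 - 16*((4 - 1)*5 - 2)) - 1292)*(-895) = ((-15 - 16*(3*5 - 2)) - 1292)*(-895) = ((-15 - 16*(15 - 2)) - 1292)*(-895) = ((-15 - 16*13) - 1292)*(-895) = ((-15 - 208) - 1292)*(-895) = (-223 - 1292)*(-895) = -1515*(-895) = 1355925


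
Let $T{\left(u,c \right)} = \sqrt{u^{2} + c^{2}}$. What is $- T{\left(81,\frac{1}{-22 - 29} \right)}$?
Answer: $- \frac{\sqrt{17065162}}{51} \approx -81.0$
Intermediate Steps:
$T{\left(u,c \right)} = \sqrt{c^{2} + u^{2}}$
$- T{\left(81,\frac{1}{-22 - 29} \right)} = - \sqrt{\left(\frac{1}{-22 - 29}\right)^{2} + 81^{2}} = - \sqrt{\left(\frac{1}{-51}\right)^{2} + 6561} = - \sqrt{\left(- \frac{1}{51}\right)^{2} + 6561} = - \sqrt{\frac{1}{2601} + 6561} = - \sqrt{\frac{17065162}{2601}} = - \frac{\sqrt{17065162}}{51}$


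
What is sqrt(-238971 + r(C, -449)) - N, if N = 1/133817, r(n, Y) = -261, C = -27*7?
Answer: -1/133817 + 8*I*sqrt(3738) ≈ -7.4729e-6 + 489.11*I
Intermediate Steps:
C = -189
N = 1/133817 ≈ 7.4729e-6
sqrt(-238971 + r(C, -449)) - N = sqrt(-238971 - 261) - 1*1/133817 = sqrt(-239232) - 1/133817 = 8*I*sqrt(3738) - 1/133817 = -1/133817 + 8*I*sqrt(3738)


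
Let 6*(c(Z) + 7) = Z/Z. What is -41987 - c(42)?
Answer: -251881/6 ≈ -41980.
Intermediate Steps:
c(Z) = -41/6 (c(Z) = -7 + (Z/Z)/6 = -7 + (⅙)*1 = -7 + ⅙ = -41/6)
-41987 - c(42) = -41987 - 1*(-41/6) = -41987 + 41/6 = -251881/6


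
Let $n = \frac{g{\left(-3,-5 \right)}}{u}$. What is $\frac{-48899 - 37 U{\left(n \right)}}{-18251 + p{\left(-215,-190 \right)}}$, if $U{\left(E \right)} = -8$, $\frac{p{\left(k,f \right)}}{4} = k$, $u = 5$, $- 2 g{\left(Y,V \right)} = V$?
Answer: $\frac{48603}{19111} \approx 2.5432$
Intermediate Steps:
$g{\left(Y,V \right)} = - \frac{V}{2}$
$p{\left(k,f \right)} = 4 k$
$n = \frac{1}{2}$ ($n = \frac{\left(- \frac{1}{2}\right) \left(-5\right)}{5} = \frac{5}{2} \cdot \frac{1}{5} = \frac{1}{2} \approx 0.5$)
$\frac{-48899 - 37 U{\left(n \right)}}{-18251 + p{\left(-215,-190 \right)}} = \frac{-48899 - -296}{-18251 + 4 \left(-215\right)} = \frac{-48899 + 296}{-18251 - 860} = - \frac{48603}{-19111} = \left(-48603\right) \left(- \frac{1}{19111}\right) = \frac{48603}{19111}$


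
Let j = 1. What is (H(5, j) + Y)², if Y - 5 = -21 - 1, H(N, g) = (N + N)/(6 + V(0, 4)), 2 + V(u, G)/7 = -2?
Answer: 36864/121 ≈ 304.66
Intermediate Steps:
V(u, G) = -28 (V(u, G) = -14 + 7*(-2) = -14 - 14 = -28)
H(N, g) = -N/11 (H(N, g) = (N + N)/(6 - 28) = (2*N)/(-22) = (2*N)*(-1/22) = -N/11)
Y = -17 (Y = 5 + (-21 - 1) = 5 - 22 = -17)
(H(5, j) + Y)² = (-1/11*5 - 17)² = (-5/11 - 17)² = (-192/11)² = 36864/121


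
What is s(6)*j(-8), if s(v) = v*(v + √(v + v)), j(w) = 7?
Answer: 252 + 84*√3 ≈ 397.49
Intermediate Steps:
s(v) = v*(v + √2*√v) (s(v) = v*(v + √(2*v)) = v*(v + √2*√v))
s(6)*j(-8) = (6² + √2*6^(3/2))*7 = (36 + √2*(6*√6))*7 = (36 + 12*√3)*7 = 252 + 84*√3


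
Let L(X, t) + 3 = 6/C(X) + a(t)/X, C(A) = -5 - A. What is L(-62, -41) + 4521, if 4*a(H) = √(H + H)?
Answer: 85844/19 - I*√82/248 ≈ 4518.1 - 0.036514*I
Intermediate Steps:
a(H) = √2*√H/4 (a(H) = √(H + H)/4 = √(2*H)/4 = (√2*√H)/4 = √2*√H/4)
L(X, t) = -3 + 6/(-5 - X) + √2*√t/(4*X) (L(X, t) = -3 + (6/(-5 - X) + (√2*√t/4)/X) = -3 + (6/(-5 - X) + √2*√t/(4*X)) = -3 + 6/(-5 - X) + √2*√t/(4*X))
L(-62, -41) + 4521 = (¼)*(-24*(-62) - 12*(-62)*(5 - 62) + √2*√(-41)*(5 - 62))/(-62*(5 - 62)) + 4521 = (¼)*(-1/62)*(1488 - 12*(-62)*(-57) + √2*(I*√41)*(-57))/(-57) + 4521 = (¼)*(-1/62)*(-1/57)*(1488 - 42408 - 57*I*√82) + 4521 = (¼)*(-1/62)*(-1/57)*(-40920 - 57*I*√82) + 4521 = (-55/19 - I*√82/248) + 4521 = 85844/19 - I*√82/248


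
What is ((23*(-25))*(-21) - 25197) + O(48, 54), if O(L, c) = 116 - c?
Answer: -13060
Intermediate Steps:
((23*(-25))*(-21) - 25197) + O(48, 54) = ((23*(-25))*(-21) - 25197) + (116 - 1*54) = (-575*(-21) - 25197) + (116 - 54) = (12075 - 25197) + 62 = -13122 + 62 = -13060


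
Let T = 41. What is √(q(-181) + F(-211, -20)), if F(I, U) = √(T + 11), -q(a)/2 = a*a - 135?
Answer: √(-65252 + 2*√13) ≈ 255.43*I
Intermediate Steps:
q(a) = 270 - 2*a² (q(a) = -2*(a*a - 135) = -2*(a² - 135) = -2*(-135 + a²) = 270 - 2*a²)
F(I, U) = 2*√13 (F(I, U) = √(41 + 11) = √52 = 2*√13)
√(q(-181) + F(-211, -20)) = √((270 - 2*(-181)²) + 2*√13) = √((270 - 2*32761) + 2*√13) = √((270 - 65522) + 2*√13) = √(-65252 + 2*√13)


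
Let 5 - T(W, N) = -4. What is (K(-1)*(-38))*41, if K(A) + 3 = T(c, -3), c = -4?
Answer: -9348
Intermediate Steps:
T(W, N) = 9 (T(W, N) = 5 - 1*(-4) = 5 + 4 = 9)
K(A) = 6 (K(A) = -3 + 9 = 6)
(K(-1)*(-38))*41 = (6*(-38))*41 = -228*41 = -9348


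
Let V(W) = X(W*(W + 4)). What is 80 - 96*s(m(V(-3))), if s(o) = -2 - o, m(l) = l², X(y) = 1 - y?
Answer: 1808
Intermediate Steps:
V(W) = 1 - W*(4 + W) (V(W) = 1 - W*(W + 4) = 1 - W*(4 + W))
80 - 96*s(m(V(-3))) = 80 - 96*(-2 - (1 - 1*(-3)*(4 - 3))²) = 80 - 96*(-2 - (1 - 1*(-3)*1)²) = 80 - 96*(-2 - (1 + 3)²) = 80 - 96*(-2 - 1*4²) = 80 - 96*(-2 - 1*16) = 80 - 96*(-2 - 16) = 80 - 96*(-18) = 80 + 1728 = 1808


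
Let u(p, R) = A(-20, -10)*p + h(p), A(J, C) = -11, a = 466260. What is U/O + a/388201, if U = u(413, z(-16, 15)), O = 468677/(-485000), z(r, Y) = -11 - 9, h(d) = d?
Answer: 70709503489820/16540080007 ≈ 4275.0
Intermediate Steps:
z(r, Y) = -20
O = -468677/485000 (O = 468677*(-1/485000) = -468677/485000 ≈ -0.96634)
u(p, R) = -10*p (u(p, R) = -11*p + p = -10*p)
U = -4130 (U = -10*413 = -4130)
U/O + a/388201 = -4130/(-468677/485000) + 466260/388201 = -4130*(-485000/468677) + 466260*(1/388201) = 2003050000/468677 + 466260/388201 = 70709503489820/16540080007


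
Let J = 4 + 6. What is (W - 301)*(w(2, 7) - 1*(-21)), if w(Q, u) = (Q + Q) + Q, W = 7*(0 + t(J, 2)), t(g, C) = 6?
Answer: -6993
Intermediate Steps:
J = 10
W = 42 (W = 7*(0 + 6) = 7*6 = 42)
w(Q, u) = 3*Q (w(Q, u) = 2*Q + Q = 3*Q)
(W - 301)*(w(2, 7) - 1*(-21)) = (42 - 301)*(3*2 - 1*(-21)) = -259*(6 + 21) = -259*27 = -6993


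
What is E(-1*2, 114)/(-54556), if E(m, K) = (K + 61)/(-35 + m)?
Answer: 175/2018572 ≈ 8.6695e-5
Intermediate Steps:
E(m, K) = (61 + K)/(-35 + m)
E(-1*2, 114)/(-54556) = ((61 + 114)/(-35 - 1*2))/(-54556) = (175/(-35 - 2))*(-1/54556) = (175/(-37))*(-1/54556) = -1/37*175*(-1/54556) = -175/37*(-1/54556) = 175/2018572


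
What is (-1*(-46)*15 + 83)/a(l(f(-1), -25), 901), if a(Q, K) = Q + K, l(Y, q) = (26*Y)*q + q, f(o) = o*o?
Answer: 773/226 ≈ 3.4204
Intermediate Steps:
f(o) = o**2
l(Y, q) = q + 26*Y*q (l(Y, q) = 26*Y*q + q = q + 26*Y*q)
a(Q, K) = K + Q
(-1*(-46)*15 + 83)/a(l(f(-1), -25), 901) = (-1*(-46)*15 + 83)/(901 - 25*(1 + 26*(-1)**2)) = (46*15 + 83)/(901 - 25*(1 + 26*1)) = (690 + 83)/(901 - 25*(1 + 26)) = 773/(901 - 25*27) = 773/(901 - 675) = 773/226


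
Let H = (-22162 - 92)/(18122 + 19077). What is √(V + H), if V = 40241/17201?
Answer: √712889719339166095/639859999 ≈ 1.3196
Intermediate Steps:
V = 40241/17201 (V = 40241*(1/17201) = 40241/17201 ≈ 2.3395)
H = -22254/37199 ≈ -0.59824
√(V + H) = √(40241/17201 - 22254/37199) = √(1114133905/639859999) = √712889719339166095/639859999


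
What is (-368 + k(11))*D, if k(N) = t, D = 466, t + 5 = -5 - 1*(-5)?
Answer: -173818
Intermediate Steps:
t = -5 (t = -5 + (-5 - 1*(-5)) = -5 + (-5 + 5) = -5 + 0 = -5)
k(N) = -5
(-368 + k(11))*D = (-368 - 5)*466 = -373*466 = -173818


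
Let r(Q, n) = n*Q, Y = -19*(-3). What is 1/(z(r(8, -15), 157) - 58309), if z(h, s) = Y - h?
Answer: -1/58132 ≈ -1.7202e-5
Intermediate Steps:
Y = 57
r(Q, n) = Q*n
z(h, s) = 57 - h
1/(z(r(8, -15), 157) - 58309) = 1/((57 - 8*(-15)) - 58309) = 1/((57 - 1*(-120)) - 58309) = 1/((57 + 120) - 58309) = 1/(177 - 58309) = 1/(-58132) = -1/58132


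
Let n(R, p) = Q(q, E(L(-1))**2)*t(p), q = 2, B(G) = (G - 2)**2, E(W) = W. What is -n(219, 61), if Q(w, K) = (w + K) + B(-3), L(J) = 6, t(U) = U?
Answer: -3843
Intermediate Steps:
B(G) = (-2 + G)**2
Q(w, K) = 25 + K + w (Q(w, K) = (w + K) + (-2 - 3)**2 = (K + w) + (-5)**2 = (K + w) + 25 = 25 + K + w)
n(R, p) = 63*p (n(R, p) = (25 + 6**2 + 2)*p = (25 + 36 + 2)*p = 63*p)
-n(219, 61) = -63*61 = -1*3843 = -3843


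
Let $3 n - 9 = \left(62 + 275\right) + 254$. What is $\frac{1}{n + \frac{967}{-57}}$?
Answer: $\frac{57}{10433} \approx 0.0054634$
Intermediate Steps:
$n = 200$ ($n = 3 + \frac{\left(62 + 275\right) + 254}{3} = 3 + \frac{337 + 254}{3} = 3 + \frac{1}{3} \cdot 591 = 3 + 197 = 200$)
$\frac{1}{n + \frac{967}{-57}} = \frac{1}{200 + \frac{967}{-57}} = \frac{1}{200 + 967 \left(- \frac{1}{57}\right)} = \frac{1}{200 - \frac{967}{57}} = \frac{1}{\frac{10433}{57}} = \frac{57}{10433}$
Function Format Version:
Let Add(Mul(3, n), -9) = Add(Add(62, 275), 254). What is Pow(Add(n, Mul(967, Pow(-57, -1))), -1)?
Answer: Rational(57, 10433) ≈ 0.0054634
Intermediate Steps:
n = 200 (n = Add(3, Mul(Rational(1, 3), Add(Add(62, 275), 254))) = Add(3, Mul(Rational(1, 3), Add(337, 254))) = Add(3, Mul(Rational(1, 3), 591)) = Add(3, 197) = 200)
Pow(Add(n, Mul(967, Pow(-57, -1))), -1) = Pow(Add(200, Mul(967, Pow(-57, -1))), -1) = Pow(Add(200, Mul(967, Rational(-1, 57))), -1) = Pow(Add(200, Rational(-967, 57)), -1) = Pow(Rational(10433, 57), -1) = Rational(57, 10433)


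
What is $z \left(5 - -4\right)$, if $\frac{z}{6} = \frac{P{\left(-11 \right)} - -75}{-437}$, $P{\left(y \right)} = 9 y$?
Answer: $\frac{1296}{437} \approx 2.9657$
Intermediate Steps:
$z = \frac{144}{437}$ ($z = 6 \frac{9 \left(-11\right) - -75}{-437} = 6 \left(-99 + 75\right) \left(- \frac{1}{437}\right) = 6 \left(\left(-24\right) \left(- \frac{1}{437}\right)\right) = 6 \cdot \frac{24}{437} = \frac{144}{437} \approx 0.32952$)
$z \left(5 - -4\right) = \frac{144 \left(5 - -4\right)}{437} = \frac{144 \left(5 + 4\right)}{437} = \frac{144}{437} \cdot 9 = \frac{1296}{437}$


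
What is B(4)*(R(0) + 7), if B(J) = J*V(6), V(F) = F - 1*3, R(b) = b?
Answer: 84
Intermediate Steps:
V(F) = -3 + F (V(F) = F - 3 = -3 + F)
B(J) = 3*J (B(J) = J*(-3 + 6) = J*3 = 3*J)
B(4)*(R(0) + 7) = (3*4)*(0 + 7) = 12*7 = 84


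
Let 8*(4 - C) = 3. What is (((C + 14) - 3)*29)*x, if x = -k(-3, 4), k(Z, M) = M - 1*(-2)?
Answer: -10179/4 ≈ -2544.8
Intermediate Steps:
C = 29/8 (C = 4 - ⅛*3 = 4 - 3/8 = 29/8 ≈ 3.6250)
k(Z, M) = 2 + M (k(Z, M) = M + 2 = 2 + M)
x = -6 (x = -(2 + 4) = -1*6 = -6)
(((C + 14) - 3)*29)*x = (((29/8 + 14) - 3)*29)*(-6) = ((141/8 - 3)*29)*(-6) = ((117/8)*29)*(-6) = (3393/8)*(-6) = -10179/4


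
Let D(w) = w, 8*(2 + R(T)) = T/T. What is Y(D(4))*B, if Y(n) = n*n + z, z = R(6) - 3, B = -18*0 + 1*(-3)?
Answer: -267/8 ≈ -33.375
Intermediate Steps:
R(T) = -15/8 (R(T) = -2 + (T/T)/8 = -2 + (⅛)*1 = -2 + ⅛ = -15/8)
B = -3 (B = 0 - 3 = -3)
z = -39/8 (z = -15/8 - 3 = -39/8 ≈ -4.8750)
Y(n) = -39/8 + n² (Y(n) = n*n - 39/8 = n² - 39/8 = -39/8 + n²)
Y(D(4))*B = (-39/8 + 4²)*(-3) = (-39/8 + 16)*(-3) = (89/8)*(-3) = -267/8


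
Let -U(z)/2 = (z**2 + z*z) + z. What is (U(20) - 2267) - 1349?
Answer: -5256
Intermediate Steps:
U(z) = -4*z**2 - 2*z (U(z) = -2*((z**2 + z*z) + z) = -2*((z**2 + z**2) + z) = -2*(2*z**2 + z) = -2*(z + 2*z**2) = -4*z**2 - 2*z)
(U(20) - 2267) - 1349 = (-2*20*(1 + 2*20) - 2267) - 1349 = (-2*20*(1 + 40) - 2267) - 1349 = (-2*20*41 - 2267) - 1349 = (-1640 - 2267) - 1349 = -3907 - 1349 = -5256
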